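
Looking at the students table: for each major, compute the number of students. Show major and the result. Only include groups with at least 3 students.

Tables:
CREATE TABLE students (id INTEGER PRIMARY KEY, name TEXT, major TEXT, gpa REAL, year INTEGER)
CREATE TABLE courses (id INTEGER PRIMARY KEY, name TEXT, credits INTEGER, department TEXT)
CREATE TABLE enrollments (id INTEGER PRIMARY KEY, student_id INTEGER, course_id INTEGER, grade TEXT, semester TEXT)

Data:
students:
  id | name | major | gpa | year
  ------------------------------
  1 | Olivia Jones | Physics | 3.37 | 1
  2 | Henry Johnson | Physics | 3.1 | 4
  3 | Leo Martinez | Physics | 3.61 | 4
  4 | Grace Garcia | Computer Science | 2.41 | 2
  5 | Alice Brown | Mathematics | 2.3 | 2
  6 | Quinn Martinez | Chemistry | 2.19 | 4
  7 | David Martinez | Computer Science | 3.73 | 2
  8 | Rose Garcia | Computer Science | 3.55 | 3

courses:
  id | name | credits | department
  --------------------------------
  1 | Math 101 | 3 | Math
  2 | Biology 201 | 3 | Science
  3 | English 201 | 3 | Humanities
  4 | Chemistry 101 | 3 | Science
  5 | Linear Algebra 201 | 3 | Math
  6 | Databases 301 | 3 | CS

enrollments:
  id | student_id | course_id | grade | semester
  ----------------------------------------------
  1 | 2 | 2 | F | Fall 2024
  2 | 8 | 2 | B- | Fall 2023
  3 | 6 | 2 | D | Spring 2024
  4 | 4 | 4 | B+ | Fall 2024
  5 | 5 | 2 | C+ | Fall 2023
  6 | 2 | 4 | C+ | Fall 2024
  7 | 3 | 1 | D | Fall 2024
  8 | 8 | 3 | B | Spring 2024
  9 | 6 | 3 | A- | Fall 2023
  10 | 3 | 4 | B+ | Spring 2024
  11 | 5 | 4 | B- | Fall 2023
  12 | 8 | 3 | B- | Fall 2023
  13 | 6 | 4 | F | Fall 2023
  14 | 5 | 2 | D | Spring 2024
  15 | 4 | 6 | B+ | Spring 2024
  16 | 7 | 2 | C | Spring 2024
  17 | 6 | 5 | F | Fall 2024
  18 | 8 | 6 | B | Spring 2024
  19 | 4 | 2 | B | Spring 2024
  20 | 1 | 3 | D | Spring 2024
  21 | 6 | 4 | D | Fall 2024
SELECT major, COUNT(*) AS n FROM students GROUP BY major HAVING COUNT(*) >= 3

Execution result:
major | n
Computer Science | 3
Physics | 3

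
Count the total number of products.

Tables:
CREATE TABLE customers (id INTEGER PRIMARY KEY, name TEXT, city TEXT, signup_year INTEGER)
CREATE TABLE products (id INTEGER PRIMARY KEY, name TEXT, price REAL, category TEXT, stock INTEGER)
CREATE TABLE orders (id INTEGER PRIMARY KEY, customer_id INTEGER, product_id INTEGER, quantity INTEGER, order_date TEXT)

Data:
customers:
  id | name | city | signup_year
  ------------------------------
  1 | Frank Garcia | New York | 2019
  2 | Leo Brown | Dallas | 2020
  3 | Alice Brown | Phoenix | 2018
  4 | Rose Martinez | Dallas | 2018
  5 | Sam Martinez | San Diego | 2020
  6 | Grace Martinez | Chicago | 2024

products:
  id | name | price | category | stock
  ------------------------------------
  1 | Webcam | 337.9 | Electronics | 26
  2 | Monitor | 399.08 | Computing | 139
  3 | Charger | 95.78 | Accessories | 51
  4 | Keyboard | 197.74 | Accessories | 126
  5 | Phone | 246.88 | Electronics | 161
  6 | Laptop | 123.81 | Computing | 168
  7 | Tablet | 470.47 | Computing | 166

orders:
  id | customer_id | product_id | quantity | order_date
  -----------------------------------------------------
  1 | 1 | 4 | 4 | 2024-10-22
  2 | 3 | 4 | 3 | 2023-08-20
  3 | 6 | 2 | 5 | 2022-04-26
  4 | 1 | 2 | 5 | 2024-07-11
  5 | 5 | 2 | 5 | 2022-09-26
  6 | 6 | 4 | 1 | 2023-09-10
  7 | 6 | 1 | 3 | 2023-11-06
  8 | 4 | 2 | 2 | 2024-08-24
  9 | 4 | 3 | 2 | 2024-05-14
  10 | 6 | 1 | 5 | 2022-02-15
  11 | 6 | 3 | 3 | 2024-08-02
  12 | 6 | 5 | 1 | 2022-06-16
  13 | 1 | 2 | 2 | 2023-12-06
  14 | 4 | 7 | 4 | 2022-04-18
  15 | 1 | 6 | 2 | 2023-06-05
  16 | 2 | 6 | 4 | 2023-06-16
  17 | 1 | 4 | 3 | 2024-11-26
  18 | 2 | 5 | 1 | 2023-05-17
SELECT COUNT(*) FROM products

Execution result:
7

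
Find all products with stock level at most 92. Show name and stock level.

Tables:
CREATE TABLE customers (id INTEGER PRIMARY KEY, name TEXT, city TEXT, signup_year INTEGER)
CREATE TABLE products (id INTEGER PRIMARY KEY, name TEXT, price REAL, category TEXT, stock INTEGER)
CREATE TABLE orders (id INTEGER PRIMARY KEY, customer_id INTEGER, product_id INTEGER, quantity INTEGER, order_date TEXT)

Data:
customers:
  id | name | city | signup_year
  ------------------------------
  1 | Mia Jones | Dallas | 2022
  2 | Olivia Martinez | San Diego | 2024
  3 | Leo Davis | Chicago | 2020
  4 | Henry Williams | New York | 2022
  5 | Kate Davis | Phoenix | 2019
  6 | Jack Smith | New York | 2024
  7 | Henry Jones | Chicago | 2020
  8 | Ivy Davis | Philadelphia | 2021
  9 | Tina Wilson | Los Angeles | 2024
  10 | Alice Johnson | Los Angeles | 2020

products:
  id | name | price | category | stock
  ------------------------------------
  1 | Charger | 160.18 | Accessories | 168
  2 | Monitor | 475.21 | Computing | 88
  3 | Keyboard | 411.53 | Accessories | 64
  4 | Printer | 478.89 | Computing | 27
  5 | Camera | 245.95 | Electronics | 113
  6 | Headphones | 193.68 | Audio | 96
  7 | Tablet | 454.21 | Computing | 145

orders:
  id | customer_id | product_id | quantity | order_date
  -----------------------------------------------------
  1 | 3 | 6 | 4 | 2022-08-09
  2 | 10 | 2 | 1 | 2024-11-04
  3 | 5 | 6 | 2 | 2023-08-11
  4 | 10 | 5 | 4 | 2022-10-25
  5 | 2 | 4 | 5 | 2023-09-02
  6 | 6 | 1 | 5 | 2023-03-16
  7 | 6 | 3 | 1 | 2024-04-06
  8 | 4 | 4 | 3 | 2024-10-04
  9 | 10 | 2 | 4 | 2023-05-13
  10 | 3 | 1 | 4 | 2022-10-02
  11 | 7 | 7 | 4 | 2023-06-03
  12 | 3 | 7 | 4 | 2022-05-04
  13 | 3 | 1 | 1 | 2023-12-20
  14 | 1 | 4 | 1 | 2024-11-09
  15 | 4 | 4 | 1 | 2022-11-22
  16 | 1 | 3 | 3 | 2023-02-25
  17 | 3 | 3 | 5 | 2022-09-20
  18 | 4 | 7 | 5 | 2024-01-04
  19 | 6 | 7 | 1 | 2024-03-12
SELECT name, stock FROM products WHERE stock <= 92

Execution result:
name | stock
Monitor | 88
Keyboard | 64
Printer | 27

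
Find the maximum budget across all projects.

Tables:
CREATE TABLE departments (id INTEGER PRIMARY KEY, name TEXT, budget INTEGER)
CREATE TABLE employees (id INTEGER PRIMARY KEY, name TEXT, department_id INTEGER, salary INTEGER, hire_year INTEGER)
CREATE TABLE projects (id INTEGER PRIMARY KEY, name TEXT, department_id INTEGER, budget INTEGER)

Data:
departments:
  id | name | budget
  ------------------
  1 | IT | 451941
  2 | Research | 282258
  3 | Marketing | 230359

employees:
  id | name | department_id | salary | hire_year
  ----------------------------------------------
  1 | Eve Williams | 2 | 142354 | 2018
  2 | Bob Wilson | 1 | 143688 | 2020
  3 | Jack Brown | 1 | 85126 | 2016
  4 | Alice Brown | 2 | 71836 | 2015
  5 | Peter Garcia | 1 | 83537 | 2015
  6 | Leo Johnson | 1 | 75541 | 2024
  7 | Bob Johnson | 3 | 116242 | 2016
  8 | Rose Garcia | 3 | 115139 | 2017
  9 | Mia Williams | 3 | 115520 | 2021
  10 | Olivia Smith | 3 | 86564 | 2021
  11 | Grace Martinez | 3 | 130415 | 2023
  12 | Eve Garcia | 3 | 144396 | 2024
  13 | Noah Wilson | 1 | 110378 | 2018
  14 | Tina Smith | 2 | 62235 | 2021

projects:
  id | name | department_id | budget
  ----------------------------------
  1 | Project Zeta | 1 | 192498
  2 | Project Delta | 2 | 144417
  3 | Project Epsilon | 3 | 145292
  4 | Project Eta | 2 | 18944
SELECT MAX(budget) FROM projects

Execution result:
192498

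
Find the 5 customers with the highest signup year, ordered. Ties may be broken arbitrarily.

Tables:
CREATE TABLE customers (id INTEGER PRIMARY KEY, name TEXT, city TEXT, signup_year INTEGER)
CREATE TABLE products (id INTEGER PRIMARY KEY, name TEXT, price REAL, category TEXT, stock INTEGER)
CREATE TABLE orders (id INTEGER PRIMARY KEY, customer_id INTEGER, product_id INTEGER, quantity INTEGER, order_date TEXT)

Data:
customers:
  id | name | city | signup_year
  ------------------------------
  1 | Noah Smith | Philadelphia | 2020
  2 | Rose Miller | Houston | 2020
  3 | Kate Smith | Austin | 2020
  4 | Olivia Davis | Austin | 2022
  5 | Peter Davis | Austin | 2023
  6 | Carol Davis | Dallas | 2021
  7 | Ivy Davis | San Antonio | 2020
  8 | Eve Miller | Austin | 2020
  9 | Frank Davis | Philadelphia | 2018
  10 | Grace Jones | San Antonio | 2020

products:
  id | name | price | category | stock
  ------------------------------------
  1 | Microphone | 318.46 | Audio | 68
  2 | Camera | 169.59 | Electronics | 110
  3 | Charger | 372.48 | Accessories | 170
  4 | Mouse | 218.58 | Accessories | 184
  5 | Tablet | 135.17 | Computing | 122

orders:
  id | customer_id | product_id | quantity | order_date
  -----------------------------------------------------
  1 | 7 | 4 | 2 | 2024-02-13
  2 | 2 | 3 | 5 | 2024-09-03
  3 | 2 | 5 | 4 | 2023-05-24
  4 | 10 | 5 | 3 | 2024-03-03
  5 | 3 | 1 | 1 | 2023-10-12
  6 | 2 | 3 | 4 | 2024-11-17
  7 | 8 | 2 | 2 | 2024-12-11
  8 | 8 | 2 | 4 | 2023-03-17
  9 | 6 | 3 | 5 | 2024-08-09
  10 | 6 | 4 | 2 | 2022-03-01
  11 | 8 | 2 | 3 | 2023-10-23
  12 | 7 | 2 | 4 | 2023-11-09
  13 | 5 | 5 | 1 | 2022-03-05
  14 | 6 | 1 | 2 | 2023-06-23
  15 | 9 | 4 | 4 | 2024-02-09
SELECT name, signup_year FROM customers ORDER BY signup_year DESC LIMIT 5

Execution result:
name | signup_year
Peter Davis | 2023
Olivia Davis | 2022
Carol Davis | 2021
Noah Smith | 2020
Rose Miller | 2020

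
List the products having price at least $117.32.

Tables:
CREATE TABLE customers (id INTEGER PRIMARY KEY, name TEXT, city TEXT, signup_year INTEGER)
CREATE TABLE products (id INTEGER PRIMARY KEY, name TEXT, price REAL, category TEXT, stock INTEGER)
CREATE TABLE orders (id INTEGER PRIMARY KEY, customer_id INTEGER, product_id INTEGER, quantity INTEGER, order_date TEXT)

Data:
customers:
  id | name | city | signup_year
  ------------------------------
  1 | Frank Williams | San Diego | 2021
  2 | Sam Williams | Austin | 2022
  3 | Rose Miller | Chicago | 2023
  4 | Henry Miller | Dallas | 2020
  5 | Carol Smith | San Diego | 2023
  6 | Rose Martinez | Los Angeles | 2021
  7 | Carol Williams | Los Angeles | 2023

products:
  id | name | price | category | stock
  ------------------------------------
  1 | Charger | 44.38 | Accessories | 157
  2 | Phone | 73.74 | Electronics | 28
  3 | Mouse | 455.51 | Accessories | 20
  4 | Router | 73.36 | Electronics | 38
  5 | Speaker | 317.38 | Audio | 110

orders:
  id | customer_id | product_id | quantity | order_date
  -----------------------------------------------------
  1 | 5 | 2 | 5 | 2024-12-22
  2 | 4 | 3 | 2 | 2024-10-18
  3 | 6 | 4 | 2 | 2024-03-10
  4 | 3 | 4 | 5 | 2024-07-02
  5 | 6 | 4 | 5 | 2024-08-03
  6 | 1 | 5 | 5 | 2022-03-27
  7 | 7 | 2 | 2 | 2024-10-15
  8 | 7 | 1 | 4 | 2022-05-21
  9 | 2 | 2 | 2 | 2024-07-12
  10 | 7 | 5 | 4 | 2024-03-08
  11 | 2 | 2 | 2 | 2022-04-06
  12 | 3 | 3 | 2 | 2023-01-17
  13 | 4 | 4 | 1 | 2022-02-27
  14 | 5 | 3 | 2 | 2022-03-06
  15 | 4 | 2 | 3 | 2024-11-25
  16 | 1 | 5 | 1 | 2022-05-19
SELECT name, price FROM products WHERE price >= 117.32

Execution result:
name | price
Mouse | 455.51
Speaker | 317.38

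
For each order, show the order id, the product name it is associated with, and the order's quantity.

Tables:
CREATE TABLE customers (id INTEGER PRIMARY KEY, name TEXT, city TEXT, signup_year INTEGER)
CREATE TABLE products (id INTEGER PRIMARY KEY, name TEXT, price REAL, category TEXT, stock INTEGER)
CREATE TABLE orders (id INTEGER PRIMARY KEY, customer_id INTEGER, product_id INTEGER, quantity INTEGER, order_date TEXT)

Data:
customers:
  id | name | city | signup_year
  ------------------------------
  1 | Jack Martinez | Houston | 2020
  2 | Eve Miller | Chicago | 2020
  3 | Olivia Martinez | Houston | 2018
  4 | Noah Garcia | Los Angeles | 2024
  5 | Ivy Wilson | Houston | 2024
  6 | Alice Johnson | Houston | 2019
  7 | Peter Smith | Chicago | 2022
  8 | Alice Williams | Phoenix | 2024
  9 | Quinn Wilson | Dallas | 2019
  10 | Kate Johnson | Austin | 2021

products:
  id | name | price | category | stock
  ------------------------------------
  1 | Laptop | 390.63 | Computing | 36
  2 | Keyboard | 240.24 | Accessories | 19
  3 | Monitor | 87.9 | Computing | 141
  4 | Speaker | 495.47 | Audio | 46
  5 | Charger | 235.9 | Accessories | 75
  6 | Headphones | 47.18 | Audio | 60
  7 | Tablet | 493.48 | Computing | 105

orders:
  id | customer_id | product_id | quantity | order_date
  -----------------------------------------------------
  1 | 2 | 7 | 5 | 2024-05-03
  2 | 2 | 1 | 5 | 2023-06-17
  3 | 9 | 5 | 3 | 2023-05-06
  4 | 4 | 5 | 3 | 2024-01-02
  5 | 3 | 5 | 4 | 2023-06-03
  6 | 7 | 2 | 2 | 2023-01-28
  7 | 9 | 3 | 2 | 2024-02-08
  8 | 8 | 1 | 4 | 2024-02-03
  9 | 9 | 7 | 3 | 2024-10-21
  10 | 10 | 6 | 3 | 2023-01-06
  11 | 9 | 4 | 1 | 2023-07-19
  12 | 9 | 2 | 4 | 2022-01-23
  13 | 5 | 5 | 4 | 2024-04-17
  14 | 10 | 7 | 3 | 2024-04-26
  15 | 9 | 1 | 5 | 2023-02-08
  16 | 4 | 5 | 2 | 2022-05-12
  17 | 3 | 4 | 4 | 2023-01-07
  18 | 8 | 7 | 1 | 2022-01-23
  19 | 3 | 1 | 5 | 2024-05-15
SELECT c.id, p.name AS product, c.quantity FROM orders c JOIN products p ON c.product_id = p.id

Execution result:
id | product | quantity
1 | Tablet | 5
2 | Laptop | 5
3 | Charger | 3
4 | Charger | 3
5 | Charger | 4
6 | Keyboard | 2
7 | Monitor | 2
8 | Laptop | 4
9 | Tablet | 3
10 | Headphones | 3
11 | Speaker | 1
12 | Keyboard | 4
13 | Charger | 4
14 | Tablet | 3
15 | Laptop | 5
16 | Charger | 2
17 | Speaker | 4
18 | Tablet | 1
19 | Laptop | 5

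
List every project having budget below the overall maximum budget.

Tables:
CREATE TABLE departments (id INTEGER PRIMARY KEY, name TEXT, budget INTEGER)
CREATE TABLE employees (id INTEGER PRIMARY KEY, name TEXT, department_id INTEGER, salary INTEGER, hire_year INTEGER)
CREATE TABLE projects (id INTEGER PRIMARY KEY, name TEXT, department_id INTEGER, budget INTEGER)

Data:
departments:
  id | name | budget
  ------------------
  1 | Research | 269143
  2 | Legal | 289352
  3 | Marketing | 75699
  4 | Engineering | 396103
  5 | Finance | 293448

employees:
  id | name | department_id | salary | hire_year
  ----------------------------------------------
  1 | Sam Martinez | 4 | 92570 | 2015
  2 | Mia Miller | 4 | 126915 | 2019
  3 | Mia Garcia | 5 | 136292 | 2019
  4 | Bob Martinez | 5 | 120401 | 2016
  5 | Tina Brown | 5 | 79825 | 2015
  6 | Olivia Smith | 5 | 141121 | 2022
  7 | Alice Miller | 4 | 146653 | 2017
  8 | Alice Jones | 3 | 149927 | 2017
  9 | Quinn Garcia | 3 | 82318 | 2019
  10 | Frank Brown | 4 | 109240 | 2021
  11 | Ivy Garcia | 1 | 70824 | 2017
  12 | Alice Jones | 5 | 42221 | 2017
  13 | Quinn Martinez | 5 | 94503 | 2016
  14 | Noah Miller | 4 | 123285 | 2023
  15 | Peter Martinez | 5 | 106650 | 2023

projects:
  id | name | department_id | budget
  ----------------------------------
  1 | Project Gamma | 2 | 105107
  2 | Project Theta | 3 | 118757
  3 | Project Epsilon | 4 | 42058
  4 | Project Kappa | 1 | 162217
SELECT name, budget FROM projects WHERE budget < (SELECT MAX(budget) FROM projects)

Execution result:
name | budget
Project Gamma | 105107
Project Theta | 118757
Project Epsilon | 42058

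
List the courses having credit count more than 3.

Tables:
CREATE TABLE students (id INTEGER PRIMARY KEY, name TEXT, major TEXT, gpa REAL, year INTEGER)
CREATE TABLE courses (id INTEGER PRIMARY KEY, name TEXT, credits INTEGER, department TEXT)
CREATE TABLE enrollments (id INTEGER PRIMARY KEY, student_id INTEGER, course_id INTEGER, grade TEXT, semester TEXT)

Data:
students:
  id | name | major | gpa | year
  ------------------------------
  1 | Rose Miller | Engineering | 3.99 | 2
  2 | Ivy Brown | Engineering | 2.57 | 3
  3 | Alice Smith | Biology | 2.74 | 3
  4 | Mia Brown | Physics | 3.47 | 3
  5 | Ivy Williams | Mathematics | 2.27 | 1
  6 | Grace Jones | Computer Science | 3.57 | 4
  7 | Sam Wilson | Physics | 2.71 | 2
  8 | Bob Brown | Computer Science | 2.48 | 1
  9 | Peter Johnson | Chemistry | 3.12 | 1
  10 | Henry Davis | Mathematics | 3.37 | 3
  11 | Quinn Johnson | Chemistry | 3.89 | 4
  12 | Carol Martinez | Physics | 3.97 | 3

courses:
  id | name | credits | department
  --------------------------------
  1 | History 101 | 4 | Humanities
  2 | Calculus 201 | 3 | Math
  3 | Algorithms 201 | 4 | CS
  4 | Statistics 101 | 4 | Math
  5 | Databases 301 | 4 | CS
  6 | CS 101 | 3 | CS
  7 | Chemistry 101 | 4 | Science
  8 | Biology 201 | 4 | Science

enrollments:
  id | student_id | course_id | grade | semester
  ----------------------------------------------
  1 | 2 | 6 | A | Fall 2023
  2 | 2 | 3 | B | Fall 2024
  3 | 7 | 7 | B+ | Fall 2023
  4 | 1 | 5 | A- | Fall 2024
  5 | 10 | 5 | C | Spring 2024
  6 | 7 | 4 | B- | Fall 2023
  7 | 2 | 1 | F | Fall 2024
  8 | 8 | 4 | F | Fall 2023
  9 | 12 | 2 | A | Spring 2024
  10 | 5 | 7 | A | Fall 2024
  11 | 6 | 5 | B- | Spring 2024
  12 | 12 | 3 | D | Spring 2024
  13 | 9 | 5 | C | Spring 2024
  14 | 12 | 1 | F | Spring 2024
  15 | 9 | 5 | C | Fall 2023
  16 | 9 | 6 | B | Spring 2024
SELECT name, credits FROM courses WHERE credits > 3

Execution result:
name | credits
History 101 | 4
Algorithms 201 | 4
Statistics 101 | 4
Databases 301 | 4
Chemistry 101 | 4
Biology 201 | 4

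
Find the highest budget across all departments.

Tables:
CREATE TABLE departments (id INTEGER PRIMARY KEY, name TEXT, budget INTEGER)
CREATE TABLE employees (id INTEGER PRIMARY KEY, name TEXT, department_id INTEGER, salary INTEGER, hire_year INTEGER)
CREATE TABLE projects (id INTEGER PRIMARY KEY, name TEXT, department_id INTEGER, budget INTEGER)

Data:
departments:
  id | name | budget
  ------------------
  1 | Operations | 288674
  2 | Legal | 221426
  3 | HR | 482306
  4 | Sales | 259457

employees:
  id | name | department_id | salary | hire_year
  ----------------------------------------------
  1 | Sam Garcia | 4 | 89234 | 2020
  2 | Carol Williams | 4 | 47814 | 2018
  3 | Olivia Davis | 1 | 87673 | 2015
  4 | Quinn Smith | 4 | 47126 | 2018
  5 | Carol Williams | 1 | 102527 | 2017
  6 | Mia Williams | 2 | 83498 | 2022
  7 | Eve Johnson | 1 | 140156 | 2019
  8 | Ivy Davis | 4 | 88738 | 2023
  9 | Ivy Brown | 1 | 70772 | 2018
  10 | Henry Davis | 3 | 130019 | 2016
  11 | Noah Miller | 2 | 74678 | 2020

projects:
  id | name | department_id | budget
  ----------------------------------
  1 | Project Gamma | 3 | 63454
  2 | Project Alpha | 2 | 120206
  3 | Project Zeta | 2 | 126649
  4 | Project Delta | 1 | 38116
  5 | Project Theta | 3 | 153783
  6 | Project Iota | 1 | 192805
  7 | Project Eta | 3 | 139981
SELECT MAX(budget) FROM departments

Execution result:
482306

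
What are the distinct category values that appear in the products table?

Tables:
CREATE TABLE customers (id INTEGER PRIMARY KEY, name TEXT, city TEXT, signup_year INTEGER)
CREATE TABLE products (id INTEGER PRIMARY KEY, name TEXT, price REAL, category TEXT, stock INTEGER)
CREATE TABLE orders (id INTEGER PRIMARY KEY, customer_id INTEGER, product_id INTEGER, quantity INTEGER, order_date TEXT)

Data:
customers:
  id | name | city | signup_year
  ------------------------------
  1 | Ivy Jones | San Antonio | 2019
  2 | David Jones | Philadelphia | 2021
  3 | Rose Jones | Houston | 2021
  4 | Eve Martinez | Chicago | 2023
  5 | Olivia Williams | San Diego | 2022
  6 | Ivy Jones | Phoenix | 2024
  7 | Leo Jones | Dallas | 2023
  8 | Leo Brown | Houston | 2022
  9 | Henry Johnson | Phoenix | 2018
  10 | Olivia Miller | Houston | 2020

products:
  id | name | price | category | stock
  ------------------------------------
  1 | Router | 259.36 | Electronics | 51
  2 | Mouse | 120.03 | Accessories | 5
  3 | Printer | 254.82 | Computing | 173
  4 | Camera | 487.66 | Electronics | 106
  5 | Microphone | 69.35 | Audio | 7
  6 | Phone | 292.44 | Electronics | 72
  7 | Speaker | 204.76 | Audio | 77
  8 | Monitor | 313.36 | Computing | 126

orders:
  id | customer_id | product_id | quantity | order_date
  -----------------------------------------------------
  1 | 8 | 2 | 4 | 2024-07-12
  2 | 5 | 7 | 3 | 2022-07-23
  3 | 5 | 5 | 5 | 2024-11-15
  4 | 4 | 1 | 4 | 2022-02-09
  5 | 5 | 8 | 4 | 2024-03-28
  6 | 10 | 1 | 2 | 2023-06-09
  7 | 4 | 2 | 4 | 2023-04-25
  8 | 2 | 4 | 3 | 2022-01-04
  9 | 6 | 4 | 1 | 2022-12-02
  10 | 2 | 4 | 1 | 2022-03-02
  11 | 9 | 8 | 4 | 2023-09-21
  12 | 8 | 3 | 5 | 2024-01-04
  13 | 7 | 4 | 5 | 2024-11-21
SELECT DISTINCT category FROM products

Execution result:
category
Electronics
Accessories
Computing
Audio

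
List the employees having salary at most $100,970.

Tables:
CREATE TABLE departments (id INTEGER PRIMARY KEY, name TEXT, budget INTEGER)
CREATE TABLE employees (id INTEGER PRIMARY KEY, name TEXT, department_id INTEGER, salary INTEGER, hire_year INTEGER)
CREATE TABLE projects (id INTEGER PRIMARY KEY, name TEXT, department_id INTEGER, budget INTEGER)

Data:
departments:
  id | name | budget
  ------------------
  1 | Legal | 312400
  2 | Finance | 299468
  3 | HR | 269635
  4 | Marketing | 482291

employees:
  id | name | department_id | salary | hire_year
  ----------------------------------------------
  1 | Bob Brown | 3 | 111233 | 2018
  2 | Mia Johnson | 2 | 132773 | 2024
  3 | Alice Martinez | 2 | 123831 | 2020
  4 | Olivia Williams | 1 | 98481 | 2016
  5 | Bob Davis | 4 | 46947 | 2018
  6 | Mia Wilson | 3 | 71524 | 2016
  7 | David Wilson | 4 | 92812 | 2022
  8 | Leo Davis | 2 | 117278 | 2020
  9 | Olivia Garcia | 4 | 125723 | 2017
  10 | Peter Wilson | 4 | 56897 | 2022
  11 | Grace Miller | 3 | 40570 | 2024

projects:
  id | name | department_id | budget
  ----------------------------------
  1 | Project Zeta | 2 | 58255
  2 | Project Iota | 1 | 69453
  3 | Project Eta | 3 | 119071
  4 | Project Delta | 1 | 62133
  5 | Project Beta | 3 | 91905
SELECT name, salary FROM employees WHERE salary <= 100970

Execution result:
name | salary
Olivia Williams | 98481
Bob Davis | 46947
Mia Wilson | 71524
David Wilson | 92812
Peter Wilson | 56897
Grace Miller | 40570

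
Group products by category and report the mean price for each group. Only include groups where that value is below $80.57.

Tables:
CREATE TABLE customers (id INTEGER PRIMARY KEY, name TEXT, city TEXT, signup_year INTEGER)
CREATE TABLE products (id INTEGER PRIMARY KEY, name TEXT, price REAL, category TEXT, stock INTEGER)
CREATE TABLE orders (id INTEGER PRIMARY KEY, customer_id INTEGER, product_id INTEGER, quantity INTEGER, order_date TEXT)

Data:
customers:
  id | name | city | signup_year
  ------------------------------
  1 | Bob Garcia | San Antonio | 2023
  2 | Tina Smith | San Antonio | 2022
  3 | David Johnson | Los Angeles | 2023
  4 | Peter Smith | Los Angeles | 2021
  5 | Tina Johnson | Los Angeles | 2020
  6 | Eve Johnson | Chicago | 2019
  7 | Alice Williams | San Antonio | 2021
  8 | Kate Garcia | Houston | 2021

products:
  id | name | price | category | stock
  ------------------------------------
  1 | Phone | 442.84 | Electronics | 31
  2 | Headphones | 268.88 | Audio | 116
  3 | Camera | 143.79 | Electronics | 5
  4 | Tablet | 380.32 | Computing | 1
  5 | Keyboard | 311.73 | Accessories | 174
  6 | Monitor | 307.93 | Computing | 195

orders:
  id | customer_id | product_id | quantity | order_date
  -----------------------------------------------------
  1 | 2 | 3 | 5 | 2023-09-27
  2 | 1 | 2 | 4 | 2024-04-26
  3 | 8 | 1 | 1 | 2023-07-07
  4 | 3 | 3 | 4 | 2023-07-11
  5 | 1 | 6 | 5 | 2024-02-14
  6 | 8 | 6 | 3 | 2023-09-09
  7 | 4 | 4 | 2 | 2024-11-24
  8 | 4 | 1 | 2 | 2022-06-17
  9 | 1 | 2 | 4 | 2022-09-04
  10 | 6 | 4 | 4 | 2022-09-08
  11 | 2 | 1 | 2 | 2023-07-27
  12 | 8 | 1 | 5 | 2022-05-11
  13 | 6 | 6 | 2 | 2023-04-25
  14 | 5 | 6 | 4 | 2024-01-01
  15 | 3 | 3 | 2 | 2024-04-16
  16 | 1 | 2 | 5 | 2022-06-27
SELECT category, AVG(price) AS avg_price FROM products GROUP BY category HAVING AVG(price) < 80.57

Execution result:
(no rows)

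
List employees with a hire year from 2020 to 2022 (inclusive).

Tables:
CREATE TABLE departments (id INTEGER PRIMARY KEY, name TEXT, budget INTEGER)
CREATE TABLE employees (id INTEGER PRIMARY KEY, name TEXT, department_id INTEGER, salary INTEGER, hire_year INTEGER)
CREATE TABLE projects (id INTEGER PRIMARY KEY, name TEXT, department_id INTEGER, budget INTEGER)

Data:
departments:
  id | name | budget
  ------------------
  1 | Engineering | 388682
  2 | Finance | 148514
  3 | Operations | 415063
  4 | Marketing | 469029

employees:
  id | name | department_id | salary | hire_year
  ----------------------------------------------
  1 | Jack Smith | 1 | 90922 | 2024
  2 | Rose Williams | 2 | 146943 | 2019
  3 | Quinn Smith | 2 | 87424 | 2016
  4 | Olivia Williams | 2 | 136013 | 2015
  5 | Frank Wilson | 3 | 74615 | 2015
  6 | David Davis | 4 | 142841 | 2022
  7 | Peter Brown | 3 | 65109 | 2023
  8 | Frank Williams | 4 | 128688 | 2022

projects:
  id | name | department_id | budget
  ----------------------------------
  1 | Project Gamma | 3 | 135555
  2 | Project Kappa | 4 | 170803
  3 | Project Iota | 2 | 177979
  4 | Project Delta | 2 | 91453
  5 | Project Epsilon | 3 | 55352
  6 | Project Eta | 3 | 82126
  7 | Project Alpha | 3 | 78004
SELECT name, hire_year FROM employees WHERE hire_year BETWEEN 2020 AND 2022

Execution result:
name | hire_year
David Davis | 2022
Frank Williams | 2022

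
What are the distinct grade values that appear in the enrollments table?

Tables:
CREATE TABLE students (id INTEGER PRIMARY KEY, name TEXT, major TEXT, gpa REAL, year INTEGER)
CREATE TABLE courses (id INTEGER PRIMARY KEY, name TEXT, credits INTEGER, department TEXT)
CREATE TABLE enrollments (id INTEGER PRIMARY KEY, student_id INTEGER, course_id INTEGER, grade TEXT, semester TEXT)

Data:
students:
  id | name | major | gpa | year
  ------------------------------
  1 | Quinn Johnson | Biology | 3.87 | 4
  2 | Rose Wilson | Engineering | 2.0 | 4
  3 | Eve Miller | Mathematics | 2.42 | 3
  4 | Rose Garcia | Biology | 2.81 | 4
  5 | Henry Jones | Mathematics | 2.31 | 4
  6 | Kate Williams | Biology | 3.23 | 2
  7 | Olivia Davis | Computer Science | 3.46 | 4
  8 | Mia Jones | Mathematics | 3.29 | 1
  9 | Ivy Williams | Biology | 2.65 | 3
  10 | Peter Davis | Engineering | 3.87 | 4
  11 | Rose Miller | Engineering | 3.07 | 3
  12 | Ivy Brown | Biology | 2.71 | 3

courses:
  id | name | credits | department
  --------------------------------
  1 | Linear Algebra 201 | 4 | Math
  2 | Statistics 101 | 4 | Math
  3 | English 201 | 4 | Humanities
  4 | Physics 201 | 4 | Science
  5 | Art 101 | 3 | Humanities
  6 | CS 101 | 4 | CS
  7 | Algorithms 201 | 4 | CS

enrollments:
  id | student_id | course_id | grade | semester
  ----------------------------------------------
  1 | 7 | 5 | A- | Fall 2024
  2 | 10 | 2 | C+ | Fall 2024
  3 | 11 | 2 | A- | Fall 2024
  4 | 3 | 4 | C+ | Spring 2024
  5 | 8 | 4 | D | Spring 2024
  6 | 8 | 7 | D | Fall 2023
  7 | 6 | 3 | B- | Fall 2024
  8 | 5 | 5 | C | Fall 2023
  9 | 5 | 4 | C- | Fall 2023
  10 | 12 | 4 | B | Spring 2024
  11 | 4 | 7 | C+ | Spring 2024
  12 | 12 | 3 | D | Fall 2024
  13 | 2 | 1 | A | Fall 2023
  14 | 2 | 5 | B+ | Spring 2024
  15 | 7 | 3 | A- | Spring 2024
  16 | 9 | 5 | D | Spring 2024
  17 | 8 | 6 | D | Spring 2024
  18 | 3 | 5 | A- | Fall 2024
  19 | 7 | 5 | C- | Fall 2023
SELECT DISTINCT grade FROM enrollments

Execution result:
grade
A-
C+
D
B-
C
C-
B
A
B+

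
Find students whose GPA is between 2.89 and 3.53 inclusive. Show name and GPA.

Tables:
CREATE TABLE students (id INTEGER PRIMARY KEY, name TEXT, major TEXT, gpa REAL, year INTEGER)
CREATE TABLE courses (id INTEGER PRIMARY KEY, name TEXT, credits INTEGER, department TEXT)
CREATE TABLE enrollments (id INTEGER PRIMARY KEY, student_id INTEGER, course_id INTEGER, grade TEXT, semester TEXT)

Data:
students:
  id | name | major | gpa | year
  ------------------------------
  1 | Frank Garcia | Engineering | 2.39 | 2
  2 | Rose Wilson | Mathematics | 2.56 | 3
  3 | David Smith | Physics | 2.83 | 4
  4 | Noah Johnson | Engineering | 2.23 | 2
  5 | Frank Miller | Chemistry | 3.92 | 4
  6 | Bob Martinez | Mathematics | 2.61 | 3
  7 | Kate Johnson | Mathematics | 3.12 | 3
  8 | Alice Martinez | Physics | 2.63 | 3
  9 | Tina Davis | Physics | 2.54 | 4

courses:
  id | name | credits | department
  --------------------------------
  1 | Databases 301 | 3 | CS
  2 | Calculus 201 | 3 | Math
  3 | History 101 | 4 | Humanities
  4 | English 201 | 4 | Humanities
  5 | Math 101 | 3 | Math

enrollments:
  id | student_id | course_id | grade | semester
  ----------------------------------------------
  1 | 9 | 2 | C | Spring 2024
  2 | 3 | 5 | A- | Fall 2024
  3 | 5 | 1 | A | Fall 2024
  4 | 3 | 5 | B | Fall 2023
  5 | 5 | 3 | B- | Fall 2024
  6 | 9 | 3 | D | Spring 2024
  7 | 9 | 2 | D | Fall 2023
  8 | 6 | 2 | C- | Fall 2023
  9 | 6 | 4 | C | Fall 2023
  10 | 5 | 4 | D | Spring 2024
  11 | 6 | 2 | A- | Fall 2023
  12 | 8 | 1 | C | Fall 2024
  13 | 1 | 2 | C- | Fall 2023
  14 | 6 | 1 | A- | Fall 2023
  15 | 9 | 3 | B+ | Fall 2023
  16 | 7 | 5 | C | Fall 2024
SELECT name, gpa FROM students WHERE gpa BETWEEN 2.89 AND 3.53

Execution result:
name | gpa
Kate Johnson | 3.12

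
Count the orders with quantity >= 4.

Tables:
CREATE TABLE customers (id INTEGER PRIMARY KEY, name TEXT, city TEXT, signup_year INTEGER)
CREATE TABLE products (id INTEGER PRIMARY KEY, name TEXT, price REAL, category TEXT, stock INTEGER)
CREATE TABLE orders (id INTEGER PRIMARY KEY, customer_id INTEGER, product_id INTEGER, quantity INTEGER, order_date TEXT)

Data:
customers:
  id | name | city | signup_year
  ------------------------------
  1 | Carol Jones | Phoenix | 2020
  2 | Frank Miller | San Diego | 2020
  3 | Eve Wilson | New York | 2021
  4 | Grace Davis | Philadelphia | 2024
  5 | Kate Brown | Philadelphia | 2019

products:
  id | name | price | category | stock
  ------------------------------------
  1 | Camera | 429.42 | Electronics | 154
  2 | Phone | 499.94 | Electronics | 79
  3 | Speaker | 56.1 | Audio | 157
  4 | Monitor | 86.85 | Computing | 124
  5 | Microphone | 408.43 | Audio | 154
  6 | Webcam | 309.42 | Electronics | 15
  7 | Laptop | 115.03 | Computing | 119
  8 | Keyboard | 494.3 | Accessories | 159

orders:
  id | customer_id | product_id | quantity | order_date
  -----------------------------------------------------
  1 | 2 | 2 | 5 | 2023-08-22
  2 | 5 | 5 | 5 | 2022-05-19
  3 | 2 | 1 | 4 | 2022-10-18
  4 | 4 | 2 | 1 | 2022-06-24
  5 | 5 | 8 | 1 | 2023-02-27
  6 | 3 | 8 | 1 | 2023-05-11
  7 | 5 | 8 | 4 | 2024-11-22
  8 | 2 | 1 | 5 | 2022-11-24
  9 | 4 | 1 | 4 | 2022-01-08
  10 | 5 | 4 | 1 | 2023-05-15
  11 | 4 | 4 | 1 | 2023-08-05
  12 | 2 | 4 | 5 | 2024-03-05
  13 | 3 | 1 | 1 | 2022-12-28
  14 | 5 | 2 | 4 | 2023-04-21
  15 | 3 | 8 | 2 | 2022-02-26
SELECT COUNT(*) FROM orders WHERE quantity >= 4

Execution result:
8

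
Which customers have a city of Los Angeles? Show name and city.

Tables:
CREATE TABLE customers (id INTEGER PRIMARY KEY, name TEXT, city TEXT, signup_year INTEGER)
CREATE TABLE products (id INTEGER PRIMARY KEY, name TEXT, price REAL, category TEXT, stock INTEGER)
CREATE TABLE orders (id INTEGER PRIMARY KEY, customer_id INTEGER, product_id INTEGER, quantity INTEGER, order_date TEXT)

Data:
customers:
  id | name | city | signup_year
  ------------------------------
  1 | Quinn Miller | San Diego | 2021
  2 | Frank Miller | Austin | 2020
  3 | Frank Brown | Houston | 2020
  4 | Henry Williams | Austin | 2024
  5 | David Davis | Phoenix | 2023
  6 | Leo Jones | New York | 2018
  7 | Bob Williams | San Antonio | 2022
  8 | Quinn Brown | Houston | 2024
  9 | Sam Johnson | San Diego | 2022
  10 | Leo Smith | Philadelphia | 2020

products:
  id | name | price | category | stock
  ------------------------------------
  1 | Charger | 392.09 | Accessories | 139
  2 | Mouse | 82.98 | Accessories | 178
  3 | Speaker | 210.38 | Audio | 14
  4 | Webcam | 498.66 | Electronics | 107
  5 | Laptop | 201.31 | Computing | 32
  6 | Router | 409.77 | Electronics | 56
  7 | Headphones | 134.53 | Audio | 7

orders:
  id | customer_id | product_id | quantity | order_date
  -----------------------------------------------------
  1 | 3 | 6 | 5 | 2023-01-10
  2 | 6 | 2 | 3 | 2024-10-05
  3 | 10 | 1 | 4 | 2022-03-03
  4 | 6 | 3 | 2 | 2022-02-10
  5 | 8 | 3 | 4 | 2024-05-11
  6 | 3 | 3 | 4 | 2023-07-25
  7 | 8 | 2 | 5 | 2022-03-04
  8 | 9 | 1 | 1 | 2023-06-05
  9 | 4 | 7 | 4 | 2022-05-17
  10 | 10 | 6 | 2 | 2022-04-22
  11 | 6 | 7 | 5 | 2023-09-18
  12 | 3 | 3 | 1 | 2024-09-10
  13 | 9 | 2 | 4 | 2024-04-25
SELECT name, city FROM customers WHERE city = 'Los Angeles'

Execution result:
(no rows)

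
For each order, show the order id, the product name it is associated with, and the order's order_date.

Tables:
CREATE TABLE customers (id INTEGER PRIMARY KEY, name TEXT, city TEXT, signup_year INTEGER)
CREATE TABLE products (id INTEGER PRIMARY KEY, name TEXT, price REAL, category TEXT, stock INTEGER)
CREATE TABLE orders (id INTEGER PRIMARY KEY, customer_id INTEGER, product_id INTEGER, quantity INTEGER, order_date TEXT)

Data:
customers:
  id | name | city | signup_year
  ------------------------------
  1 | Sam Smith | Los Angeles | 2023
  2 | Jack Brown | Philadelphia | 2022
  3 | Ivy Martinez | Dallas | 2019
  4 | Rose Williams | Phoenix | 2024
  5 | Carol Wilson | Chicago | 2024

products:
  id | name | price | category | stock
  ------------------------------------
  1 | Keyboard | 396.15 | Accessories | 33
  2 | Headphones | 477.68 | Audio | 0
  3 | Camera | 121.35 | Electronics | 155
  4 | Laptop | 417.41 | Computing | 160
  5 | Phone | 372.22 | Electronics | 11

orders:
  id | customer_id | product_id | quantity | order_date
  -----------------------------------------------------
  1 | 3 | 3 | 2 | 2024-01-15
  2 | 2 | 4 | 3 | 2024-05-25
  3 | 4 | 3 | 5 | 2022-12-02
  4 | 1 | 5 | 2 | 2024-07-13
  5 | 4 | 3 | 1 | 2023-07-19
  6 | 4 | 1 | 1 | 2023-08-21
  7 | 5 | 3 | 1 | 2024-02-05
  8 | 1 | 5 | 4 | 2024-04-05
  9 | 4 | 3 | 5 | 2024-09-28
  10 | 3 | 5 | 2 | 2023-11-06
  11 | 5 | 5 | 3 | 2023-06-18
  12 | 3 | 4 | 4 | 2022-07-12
SELECT c.id, p.name AS product, c.order_date FROM orders c JOIN products p ON c.product_id = p.id

Execution result:
id | product | order_date
1 | Camera | 2024-01-15
2 | Laptop | 2024-05-25
3 | Camera | 2022-12-02
4 | Phone | 2024-07-13
5 | Camera | 2023-07-19
6 | Keyboard | 2023-08-21
7 | Camera | 2024-02-05
8 | Phone | 2024-04-05
9 | Camera | 2024-09-28
10 | Phone | 2023-11-06
11 | Phone | 2023-06-18
12 | Laptop | 2022-07-12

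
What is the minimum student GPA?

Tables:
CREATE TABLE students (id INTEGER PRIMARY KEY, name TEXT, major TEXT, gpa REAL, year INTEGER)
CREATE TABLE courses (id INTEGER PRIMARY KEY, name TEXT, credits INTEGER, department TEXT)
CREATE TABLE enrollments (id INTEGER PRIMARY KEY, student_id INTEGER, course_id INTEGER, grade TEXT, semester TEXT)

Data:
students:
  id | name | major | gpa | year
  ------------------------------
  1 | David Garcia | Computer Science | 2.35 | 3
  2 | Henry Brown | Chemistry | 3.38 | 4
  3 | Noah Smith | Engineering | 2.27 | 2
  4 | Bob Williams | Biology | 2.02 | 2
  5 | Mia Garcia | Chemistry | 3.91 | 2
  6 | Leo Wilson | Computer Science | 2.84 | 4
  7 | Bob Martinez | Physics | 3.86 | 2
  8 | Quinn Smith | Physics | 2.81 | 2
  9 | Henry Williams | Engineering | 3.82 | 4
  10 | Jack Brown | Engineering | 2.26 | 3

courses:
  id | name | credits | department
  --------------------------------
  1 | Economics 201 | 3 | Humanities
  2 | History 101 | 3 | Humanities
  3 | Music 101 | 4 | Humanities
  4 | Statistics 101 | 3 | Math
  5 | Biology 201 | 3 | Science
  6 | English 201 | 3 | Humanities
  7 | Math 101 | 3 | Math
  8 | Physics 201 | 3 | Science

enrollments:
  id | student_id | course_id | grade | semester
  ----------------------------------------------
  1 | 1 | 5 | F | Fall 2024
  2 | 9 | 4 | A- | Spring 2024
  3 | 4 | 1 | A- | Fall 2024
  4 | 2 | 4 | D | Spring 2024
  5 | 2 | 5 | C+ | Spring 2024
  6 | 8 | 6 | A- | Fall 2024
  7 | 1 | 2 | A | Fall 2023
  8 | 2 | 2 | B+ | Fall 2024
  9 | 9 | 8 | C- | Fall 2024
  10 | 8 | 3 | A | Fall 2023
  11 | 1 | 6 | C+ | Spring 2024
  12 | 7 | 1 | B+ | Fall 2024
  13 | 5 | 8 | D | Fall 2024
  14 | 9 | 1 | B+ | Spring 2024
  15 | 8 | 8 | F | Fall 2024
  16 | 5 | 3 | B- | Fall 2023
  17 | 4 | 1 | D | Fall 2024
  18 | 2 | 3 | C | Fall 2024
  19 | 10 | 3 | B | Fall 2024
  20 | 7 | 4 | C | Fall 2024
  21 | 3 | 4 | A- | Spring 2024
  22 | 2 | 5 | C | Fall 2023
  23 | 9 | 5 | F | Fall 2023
SELECT MIN(gpa) FROM students

Execution result:
2.02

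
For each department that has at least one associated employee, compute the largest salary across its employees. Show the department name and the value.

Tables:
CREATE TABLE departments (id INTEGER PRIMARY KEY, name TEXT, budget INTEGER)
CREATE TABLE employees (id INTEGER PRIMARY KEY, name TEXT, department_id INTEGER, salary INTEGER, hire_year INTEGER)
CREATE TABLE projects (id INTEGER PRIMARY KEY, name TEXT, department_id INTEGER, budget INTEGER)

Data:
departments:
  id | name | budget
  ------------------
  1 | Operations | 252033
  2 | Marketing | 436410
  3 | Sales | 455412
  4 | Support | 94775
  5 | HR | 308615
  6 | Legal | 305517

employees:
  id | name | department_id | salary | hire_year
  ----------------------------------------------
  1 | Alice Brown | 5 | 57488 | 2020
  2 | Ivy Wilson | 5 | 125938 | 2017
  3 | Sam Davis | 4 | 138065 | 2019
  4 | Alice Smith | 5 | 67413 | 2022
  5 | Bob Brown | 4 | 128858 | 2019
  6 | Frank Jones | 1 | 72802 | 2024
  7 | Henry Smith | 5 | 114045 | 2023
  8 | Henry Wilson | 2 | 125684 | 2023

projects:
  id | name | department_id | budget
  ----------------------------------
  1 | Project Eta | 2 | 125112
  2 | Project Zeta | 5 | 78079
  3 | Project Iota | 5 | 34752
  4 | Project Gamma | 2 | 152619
SELECT p.name, MAX(c.salary) AS max_salary FROM employees c JOIN departments p ON c.department_id = p.id GROUP BY p.id, p.name

Execution result:
name | max_salary
Operations | 72802
Marketing | 125684
Support | 138065
HR | 125938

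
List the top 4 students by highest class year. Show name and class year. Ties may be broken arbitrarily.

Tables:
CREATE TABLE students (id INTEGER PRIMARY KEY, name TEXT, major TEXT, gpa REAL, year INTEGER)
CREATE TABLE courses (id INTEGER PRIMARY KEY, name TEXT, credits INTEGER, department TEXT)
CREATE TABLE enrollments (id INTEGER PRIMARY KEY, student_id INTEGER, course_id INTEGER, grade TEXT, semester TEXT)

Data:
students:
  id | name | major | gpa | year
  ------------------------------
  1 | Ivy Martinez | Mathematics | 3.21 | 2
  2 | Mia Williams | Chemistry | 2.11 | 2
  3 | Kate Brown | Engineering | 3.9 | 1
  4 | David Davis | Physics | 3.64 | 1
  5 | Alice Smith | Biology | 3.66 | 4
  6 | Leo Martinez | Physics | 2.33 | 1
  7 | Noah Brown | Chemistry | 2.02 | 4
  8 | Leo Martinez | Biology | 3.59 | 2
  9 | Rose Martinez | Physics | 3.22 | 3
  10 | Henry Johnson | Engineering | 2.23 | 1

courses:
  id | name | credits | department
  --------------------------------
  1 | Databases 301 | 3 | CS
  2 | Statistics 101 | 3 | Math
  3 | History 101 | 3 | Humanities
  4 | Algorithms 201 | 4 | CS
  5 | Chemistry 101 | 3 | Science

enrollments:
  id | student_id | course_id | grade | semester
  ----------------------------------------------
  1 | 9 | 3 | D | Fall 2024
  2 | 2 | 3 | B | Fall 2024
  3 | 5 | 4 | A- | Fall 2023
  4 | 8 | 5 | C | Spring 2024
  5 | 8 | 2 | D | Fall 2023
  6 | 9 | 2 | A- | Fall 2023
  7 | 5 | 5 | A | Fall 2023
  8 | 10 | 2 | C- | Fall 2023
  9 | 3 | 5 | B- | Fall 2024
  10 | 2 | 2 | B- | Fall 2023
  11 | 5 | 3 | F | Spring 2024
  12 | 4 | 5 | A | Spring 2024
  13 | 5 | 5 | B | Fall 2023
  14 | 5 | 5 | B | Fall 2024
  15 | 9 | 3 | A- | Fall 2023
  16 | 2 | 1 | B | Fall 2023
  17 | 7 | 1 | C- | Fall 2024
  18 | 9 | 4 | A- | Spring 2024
SELECT name, year FROM students ORDER BY year DESC LIMIT 4

Execution result:
name | year
Alice Smith | 4
Noah Brown | 4
Rose Martinez | 3
Ivy Martinez | 2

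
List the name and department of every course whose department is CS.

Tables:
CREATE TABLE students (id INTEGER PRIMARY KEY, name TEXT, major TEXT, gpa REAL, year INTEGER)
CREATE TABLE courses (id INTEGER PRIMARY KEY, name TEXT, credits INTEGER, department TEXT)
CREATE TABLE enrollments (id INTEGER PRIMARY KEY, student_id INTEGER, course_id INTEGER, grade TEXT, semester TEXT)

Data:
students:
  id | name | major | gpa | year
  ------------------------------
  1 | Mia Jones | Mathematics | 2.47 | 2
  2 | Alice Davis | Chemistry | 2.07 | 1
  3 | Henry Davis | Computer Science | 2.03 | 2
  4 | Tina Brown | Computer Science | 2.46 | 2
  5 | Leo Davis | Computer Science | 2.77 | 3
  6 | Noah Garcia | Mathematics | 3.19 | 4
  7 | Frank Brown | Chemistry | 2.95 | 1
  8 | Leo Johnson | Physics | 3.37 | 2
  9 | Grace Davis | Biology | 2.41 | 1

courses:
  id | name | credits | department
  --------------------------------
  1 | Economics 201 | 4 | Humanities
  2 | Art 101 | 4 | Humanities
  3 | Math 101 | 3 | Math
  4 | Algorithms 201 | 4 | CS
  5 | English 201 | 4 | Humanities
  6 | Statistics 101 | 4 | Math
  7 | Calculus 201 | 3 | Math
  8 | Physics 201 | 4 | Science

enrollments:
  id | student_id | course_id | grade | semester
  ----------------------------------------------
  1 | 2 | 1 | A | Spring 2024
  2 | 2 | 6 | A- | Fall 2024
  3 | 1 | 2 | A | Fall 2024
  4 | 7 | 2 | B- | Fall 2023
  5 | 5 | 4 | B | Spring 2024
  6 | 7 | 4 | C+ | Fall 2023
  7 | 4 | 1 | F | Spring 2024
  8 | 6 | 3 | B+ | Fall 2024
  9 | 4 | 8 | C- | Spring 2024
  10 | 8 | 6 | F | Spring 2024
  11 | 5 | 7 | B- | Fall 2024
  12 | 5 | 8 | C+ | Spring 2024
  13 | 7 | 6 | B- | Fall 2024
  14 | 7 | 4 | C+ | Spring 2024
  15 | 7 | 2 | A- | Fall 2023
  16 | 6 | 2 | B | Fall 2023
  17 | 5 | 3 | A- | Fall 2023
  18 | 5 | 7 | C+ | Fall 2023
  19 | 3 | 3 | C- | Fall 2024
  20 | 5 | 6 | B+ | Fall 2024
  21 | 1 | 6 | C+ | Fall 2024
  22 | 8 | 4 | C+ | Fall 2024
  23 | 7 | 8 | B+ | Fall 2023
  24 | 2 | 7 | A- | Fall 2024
SELECT name, department FROM courses WHERE department = 'CS'

Execution result:
name | department
Algorithms 201 | CS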